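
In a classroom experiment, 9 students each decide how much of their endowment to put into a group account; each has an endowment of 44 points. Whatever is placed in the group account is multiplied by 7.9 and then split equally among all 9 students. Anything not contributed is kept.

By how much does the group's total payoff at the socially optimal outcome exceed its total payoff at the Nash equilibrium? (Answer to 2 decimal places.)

Each contributed unit returns 7.9/9 = 0.8778 to its contributor — below 1 — so contributing 0 is dominant for every player. At the Nash equilibrium everyone keeps their 44, and the group total is 9 × 44 = 396.
Each contributed unit returns 7.900 to the group as a whole (0.8778 to each of 9 players), which exceeds 1, so the social optimum is full contribution: group total = 7.900 × 396 = 3128.40.
Efficiency loss = 3128.40 − 396 = 2732.40.

2732.40 points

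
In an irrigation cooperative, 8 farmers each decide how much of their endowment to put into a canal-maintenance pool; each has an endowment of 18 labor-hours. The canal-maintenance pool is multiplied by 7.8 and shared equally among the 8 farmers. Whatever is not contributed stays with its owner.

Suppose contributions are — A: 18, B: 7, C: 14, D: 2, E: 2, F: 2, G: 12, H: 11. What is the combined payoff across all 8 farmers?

606.40 labor-hours

Total contributed: 18 + 7 + 14 + 2 + 2 + 2 + 12 + 11 = 68; total kept: 8 × 18 − 68 = 76.
The canal-maintenance pool pays out 7.8 × 68 = 530.40 in aggregate.
Group total = 76 + 530.40 = 606.40.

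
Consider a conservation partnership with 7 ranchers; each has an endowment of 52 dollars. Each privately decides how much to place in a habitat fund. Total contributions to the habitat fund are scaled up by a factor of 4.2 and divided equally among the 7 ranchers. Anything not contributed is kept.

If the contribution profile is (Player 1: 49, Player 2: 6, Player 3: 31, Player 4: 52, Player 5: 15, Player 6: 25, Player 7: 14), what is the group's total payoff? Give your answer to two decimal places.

978.40 dollars

Total contributed: 49 + 6 + 31 + 52 + 15 + 25 + 14 = 192; total kept: 7 × 52 − 192 = 172.
The habitat fund pays out 4.2 × 192 = 806.40 in aggregate.
Group total = 172 + 806.40 = 978.40.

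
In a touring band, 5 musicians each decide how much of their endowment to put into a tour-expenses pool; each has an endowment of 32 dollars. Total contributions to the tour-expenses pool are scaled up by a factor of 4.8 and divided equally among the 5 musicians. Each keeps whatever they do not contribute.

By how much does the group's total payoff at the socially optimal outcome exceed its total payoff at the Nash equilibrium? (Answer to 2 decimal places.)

Each contributed unit returns 4.8/5 = 0.9600 to its contributor — below 1 — so contributing 0 is dominant for every player. At the Nash equilibrium everyone keeps their 32, and the group total is 5 × 32 = 160.
Each contributed unit returns 4.800 to the group as a whole (0.9600 to each of 5 players), which exceeds 1, so the social optimum is full contribution: group total = 4.800 × 160 = 768.00.
Efficiency loss = 768.00 − 160 = 608.00.

608.00 dollars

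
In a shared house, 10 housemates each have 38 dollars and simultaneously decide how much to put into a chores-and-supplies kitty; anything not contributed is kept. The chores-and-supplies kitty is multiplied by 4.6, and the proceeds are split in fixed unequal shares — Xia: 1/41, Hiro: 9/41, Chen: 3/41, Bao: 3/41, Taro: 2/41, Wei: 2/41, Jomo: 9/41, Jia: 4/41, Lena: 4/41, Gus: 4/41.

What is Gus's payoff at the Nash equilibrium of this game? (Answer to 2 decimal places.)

72.11 dollars

A player with share s gets back 4.6·s per unit contributed, so full contribution is dominant for anyone with s > 1/4.6 = 0.2174 and zero contribution is dominant for anyone below.
Hiro and Jomo are above the threshold, contributing 38 each; the remaining 8 contribute 0. Total contributed: 76.
Gus keeps 38 and receives 4.6 × 76 × 4/41 = 34.11 from the chores-and-supplies kitty, for a payoff of 72.11.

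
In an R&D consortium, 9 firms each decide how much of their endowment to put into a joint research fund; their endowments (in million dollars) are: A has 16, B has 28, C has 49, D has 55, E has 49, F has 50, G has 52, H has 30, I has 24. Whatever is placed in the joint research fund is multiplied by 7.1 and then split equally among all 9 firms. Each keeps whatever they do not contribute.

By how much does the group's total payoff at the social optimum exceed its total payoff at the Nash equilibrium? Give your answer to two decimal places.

The private return per contributed unit is 7.1/9 = 0.7889 < 1 for every player regardless of endowment, so the Nash equilibrium is zero contribution and the group total is Σ E_j = 16 + 28 + 49 + 55 + 49 + 50 + 52 + 30 + 24 = 353.
Each contributed unit returns 7.100 to the group, so the social optimum is full contribution by everyone: group total = 7.100 × 353 = 2506.30.
Efficiency loss = (7.100 − 1) × 353 = 2153.30.

2153.30 million dollars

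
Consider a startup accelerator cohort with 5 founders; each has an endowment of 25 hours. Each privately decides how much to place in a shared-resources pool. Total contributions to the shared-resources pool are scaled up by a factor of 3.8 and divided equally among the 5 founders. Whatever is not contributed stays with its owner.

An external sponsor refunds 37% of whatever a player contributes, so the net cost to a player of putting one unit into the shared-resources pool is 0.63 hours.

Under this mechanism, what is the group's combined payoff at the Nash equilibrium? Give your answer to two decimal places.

With the mechanism, a contributed unit returns (3.8/5) / 0.63 = 1.2063 per unit of net cost to the contributor — now above 1 — so contributing fully is weakly dominant for every player.
At the Nash equilibrium everyone contributes 25. Group total payoff = 5 × (25 × 0.37 + 3.8 × 25) = 521.25.

521.25 hours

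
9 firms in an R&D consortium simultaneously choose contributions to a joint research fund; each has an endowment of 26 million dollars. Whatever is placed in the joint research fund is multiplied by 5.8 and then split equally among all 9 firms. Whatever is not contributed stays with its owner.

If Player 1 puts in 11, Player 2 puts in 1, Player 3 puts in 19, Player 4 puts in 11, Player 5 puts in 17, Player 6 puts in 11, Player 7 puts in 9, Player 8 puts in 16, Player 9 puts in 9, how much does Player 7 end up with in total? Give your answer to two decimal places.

Total contributed: 11 + 1 + 19 + 11 + 17 + 11 + 9 + 16 + 9 = 104.
Each receives 5.8 × 104 / 9 = 67.02 from the joint research fund.
Player 7 keeps 26 − 9 = 17, so Player 7's payoff is 17 + 67.02 = 84.02.

84.02 million dollars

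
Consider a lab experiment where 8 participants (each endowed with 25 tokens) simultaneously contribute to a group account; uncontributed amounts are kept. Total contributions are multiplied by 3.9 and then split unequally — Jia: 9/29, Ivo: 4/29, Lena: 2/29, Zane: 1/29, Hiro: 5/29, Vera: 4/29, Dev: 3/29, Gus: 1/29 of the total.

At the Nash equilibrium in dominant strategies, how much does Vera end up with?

A player with share s gets back 3.9·s per unit contributed, so full contribution is dominant for anyone with s > 1/3.9 = 0.2564 and zero contribution is dominant for anyone below.
Jia alone (share 9/29) is above the threshold, contributing 25; the remaining 7 contribute 0. Total contributed: 25.
Vera keeps 25 and receives 3.9 × 25 × 4/29 = 13.45 from the group account, for a payoff of 38.45.

38.45 tokens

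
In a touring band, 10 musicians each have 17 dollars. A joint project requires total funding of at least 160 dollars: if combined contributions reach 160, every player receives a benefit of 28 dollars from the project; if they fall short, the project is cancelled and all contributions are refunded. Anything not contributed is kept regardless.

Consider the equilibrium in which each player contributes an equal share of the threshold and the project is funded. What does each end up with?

29 dollars

Equal share of the threshold: 160/10 = 16.
At this profile no one gains by cutting their contribution: any cut drops the total below 160, the project is cancelled, contributions are refunded, and the deviator ends with 17, which is less than 17 − 16 + 28 = 29. Contributing more than 16 just wastes the excess. So contributing exactly 16 is a best response.
Each player's payoff: 17 − 16 + 28 = 29.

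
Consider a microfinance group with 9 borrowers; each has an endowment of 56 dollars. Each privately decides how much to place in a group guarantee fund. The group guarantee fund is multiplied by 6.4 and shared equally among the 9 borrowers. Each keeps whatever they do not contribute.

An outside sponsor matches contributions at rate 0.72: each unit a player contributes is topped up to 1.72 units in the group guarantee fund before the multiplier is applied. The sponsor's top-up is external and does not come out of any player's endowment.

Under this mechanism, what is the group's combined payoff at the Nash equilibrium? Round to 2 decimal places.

The effective private return per unit is now 6.4 × 1.72 / 9 = 1.2231 > 1, so every player's dominant strategy flips to full contribution.
At the Nash equilibrium everyone contributes 56. Group total payoff = 6.4 × 1.72 × 504 = 5548.03.

5548.03 dollars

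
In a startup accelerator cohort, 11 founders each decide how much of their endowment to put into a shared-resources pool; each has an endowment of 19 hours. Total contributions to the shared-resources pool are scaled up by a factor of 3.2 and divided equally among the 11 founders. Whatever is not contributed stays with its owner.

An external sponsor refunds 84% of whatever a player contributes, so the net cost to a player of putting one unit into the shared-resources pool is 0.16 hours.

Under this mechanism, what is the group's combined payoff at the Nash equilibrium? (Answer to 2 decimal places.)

844.36 hours

The effective private return per unit is now (3.2/11) / 0.16 = 1.8182 > 1, so every player's dominant strategy flips to full contribution.
At the Nash equilibrium everyone contributes 19. Group total payoff = 11 × (19 × 0.84 + 3.2 × 19) = 844.36.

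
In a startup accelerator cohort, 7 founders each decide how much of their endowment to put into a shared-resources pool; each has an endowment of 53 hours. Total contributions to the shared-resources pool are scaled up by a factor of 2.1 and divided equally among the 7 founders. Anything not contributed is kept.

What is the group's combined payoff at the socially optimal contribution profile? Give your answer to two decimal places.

Each contributed unit returns 2.100 to the group as a whole (0.3000 to each of 7 players), which exceeds 1, so the social optimum is full contribution: group total = 2.100 × 371 = 779.10.

779.10 hours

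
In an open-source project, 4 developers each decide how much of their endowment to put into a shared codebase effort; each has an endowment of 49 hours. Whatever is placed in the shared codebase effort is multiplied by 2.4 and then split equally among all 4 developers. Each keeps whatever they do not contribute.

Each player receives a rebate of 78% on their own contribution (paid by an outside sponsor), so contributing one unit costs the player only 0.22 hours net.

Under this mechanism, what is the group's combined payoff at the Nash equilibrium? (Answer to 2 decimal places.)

With the mechanism, a contributed unit returns (2.4/4) / 0.22 = 2.7273 per unit of net cost to the contributor — now above 1 — so contributing fully is weakly dominant for every player.
So the Nash equilibrium is full contribution by all 4; the group earns 4 × (49 × 0.78 + 2.4 × 49) = 623.28.

623.28 hours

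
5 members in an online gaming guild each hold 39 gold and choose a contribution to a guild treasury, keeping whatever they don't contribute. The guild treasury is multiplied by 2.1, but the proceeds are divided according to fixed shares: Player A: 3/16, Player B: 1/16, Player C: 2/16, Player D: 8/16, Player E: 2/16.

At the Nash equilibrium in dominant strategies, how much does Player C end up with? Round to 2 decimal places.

49.24 gold

Each unit j contributes comes back to j as 2.1 × (j's share), so j prefers to contribute only if that share exceeds 1/2.1 = 0.4762; otherwise keeping the unit dominates.
Only Player D (8/16) clears that bar, contributing 39; the remaining 4 contribute 0. Total contributed: 39.
Player C keeps 39 and receives 2.1 × 39 × 2/16 = 10.24 from the guild treasury, for a payoff of 49.24.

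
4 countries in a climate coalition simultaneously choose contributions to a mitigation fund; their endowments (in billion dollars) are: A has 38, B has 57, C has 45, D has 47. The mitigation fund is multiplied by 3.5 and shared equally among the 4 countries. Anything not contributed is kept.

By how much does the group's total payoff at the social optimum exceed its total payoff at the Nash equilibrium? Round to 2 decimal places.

467.50 billion dollars

The private return per contributed unit is 3.5/4 = 0.8750 < 1 for every player regardless of endowment, so the Nash equilibrium is zero contribution and the group total is Σ E_j = 38 + 57 + 45 + 47 = 187.
Each contributed unit returns 3.500 to the group, so the social optimum is full contribution by everyone: group total = 3.500 × 187 = 654.50.
Efficiency loss = (3.500 − 1) × 187 = 467.50.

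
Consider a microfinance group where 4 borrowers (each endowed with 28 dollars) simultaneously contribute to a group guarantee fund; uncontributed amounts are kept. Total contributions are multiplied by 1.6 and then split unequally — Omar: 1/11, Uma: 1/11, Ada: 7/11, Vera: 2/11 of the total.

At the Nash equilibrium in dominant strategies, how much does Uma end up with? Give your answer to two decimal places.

32.07 dollars

For player j, contributing a unit is worthwhile iff 1.6 × (j's share) ≥ 1, i.e. iff j's share is at least 0.6250.
Only Ada (7/11) clears that bar, contributing 28; the remaining 3 contribute 0. Total contributed: 28.
Uma keeps 28 and receives 1.6 × 28 × 1/11 = 4.07 from the group guarantee fund, for a payoff of 32.07.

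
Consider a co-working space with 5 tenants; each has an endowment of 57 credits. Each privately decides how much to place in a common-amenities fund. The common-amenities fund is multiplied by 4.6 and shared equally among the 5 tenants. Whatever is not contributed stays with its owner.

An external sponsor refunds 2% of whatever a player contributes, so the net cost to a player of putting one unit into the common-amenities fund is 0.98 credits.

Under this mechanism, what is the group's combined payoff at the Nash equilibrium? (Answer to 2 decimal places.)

Even with the mechanism, each unit contributed returns only (4.6/5) / 0.98 = 0.9388 per unit of net cost, so contributing nothing is still dominant.
Everyone keeps their endowment and the group total is 5 × 57 = 285.

285.00 credits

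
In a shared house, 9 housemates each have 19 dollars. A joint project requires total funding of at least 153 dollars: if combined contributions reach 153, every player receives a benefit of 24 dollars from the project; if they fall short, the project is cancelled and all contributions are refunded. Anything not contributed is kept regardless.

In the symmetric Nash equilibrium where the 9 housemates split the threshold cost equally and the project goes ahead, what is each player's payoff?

Equal share of the threshold: 153/9 = 17.
At this profile no one gains by cutting their contribution: any cut drops the total below 153, the project is cancelled, contributions are refunded, and the deviator ends with 19, which is less than 19 − 17 + 24 = 26. Contributing more than 17 just wastes the excess. So contributing exactly 17 is a best response.
Each player's payoff: 19 − 17 + 24 = 26.

26 dollars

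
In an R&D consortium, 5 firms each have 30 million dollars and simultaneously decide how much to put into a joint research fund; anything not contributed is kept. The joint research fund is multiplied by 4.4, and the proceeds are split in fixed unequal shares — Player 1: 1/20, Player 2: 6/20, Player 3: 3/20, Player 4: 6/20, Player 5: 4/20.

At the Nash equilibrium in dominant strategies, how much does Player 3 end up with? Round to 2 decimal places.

Player j's private return per contributed unit is 4.4 × (j's share). Contributing is weakly dominant for j when that share is at least 1/4.4 = 0.2273, and contributing 0 is dominant otherwise.
Player 2 and Player 4 are above the threshold, contributing 30 each; the remaining 3 contribute 0. Total contributed: 60.
Player 3 keeps 30 and receives 4.4 × 60 × 3/20 = 39.60 from the joint research fund, for a payoff of 69.60.

69.60 million dollars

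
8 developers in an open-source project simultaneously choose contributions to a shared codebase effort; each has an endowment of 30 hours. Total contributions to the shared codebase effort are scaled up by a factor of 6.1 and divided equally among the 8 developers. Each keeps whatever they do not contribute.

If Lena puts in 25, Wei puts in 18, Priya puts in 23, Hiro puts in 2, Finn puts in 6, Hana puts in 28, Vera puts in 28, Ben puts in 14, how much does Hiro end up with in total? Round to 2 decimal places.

137.80 hours

Total contributed: 25 + 18 + 23 + 2 + 6 + 28 + 28 + 14 = 144.
Each receives 6.1 × 144 / 8 = 109.80 from the shared codebase effort.
Hiro keeps 30 − 2 = 28, so Hiro's payoff is 28 + 109.80 = 137.80.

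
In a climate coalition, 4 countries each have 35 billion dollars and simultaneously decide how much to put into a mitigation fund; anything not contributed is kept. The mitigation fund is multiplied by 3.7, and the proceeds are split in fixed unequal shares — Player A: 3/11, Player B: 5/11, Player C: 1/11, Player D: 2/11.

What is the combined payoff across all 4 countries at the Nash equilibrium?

A player with share s gets back 3.7·s per unit contributed, so full contribution is dominant for anyone with s > 1/3.7 = 0.2703 and zero contribution is dominant for anyone below.
Player A and Player B clear that bar, contributing 35 each; the remaining 2 contribute 0. Total contributed: 70.
The mitigation fund pays out 3.7 × 70 = 259.00 in total (split across the unequal shares, but the aggregate is all that matters for the group sum).
The 2 free-riders keep 35 each, adding 70. Group total = 70 + 259.00 = 329.00.

329.00 billion dollars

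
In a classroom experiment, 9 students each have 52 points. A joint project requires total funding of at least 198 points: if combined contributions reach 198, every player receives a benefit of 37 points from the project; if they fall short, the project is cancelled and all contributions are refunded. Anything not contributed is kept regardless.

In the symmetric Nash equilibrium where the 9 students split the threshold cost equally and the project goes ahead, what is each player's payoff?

67 points

Equal share of the threshold: 198/9 = 22.
At this profile no one gains by cutting their contribution: any cut drops the total below 198, the project is cancelled, contributions are refunded, and the deviator ends with 52, which is less than 52 − 22 + 37 = 67. Contributing more than 22 just wastes the excess. So contributing exactly 22 is a best response.
Each player's payoff: 52 − 22 + 37 = 67.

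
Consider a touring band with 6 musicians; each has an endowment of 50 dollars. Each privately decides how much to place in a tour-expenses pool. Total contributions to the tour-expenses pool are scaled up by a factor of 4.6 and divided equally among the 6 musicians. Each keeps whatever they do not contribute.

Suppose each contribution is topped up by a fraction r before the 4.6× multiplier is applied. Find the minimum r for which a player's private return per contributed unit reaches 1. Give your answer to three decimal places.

0.304

With matching at rate r, one contributed unit becomes (1 + r) in the tour-expenses pool and returns 4.6 × (1 + r) / 6 to the contributor.
Setting this equal to 1: 1 + r = 6/4.6 = 1.3043.
So the minimum matching rate is r = 1.3043 − 1 = 0.304.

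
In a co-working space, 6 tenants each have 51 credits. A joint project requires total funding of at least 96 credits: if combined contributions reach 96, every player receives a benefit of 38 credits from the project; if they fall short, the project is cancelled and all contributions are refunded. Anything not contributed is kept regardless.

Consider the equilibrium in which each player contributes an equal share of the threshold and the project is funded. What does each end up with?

73 credits

Equal share of the threshold: 96/6 = 16.
At this profile no one gains by cutting their contribution: any cut drops the total below 96, the project is cancelled, contributions are refunded, and the deviator ends with 51, which is less than 51 − 16 + 38 = 73. Contributing more than 16 just wastes the excess. So contributing exactly 16 is a best response.
Each player's payoff: 51 − 16 + 38 = 73.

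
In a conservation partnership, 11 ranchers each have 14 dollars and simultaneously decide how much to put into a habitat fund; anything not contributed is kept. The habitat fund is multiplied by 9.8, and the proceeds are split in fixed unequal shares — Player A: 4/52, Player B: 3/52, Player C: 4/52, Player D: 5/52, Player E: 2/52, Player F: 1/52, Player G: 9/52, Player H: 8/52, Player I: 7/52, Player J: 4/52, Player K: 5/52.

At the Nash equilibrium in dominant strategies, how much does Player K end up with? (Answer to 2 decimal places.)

Each unit j contributes comes back to j as 9.8 × (j's share), so j prefers to contribute only if that share exceeds 1/9.8 = 0.1020; otherwise keeping the unit dominates.
Player G, Player H and Player I clear that bar, contributing 14 each; the remaining 8 contribute 0. Total contributed: 42.
Player K keeps 14 and receives 9.8 × 42 × 5/52 = 39.58 from the habitat fund, for a payoff of 53.58.

53.58 dollars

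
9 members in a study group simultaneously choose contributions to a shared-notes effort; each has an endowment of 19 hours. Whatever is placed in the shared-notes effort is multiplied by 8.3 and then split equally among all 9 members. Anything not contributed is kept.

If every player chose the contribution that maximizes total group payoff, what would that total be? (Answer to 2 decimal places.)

1419.30 hours

Each contributed unit returns 8.300 to the group as a whole (0.9222 to each of 9 players), which exceeds 1, so the social optimum is full contribution: group total = 8.300 × 171 = 1419.30.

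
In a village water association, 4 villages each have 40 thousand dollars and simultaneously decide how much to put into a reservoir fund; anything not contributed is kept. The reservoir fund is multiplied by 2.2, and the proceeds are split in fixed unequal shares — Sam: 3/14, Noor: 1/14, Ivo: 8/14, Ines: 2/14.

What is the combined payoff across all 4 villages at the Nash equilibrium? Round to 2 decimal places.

208.00 thousand dollars

Player j's private return per contributed unit is 2.2 × (j's share). Contributing is weakly dominant for j when that share is at least 1/2.2 = 0.4545, and contributing 0 is dominant otherwise.
Ivo alone (share 8/14) is above the threshold, contributing 40; the remaining 3 contribute 0. Total contributed: 40.
The reservoir fund pays out 2.2 × 40 = 88.00 in total (split across the unequal shares, but the aggregate is all that matters for the group sum).
The 3 free-riders keep 40 each, adding 120. Group total = 120 + 88.00 = 208.00.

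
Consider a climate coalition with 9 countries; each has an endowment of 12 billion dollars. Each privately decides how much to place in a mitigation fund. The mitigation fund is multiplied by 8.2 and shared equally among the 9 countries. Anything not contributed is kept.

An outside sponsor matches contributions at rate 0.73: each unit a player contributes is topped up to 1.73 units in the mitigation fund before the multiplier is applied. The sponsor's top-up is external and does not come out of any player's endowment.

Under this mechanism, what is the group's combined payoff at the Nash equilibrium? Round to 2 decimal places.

1532.09 billion dollars

The effective private return per unit is now 8.2 × 1.73 / 9 = 1.5762 > 1, so every player's dominant strategy flips to full contribution.
So the Nash equilibrium is full contribution by all 9; the group earns 8.2 × 1.73 × 108 = 1532.09.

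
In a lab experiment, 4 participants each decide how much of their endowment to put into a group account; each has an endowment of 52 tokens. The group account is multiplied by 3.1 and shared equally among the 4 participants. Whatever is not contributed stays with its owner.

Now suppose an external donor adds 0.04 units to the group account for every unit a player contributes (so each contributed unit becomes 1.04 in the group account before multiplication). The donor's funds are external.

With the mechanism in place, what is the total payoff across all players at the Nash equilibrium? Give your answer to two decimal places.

208.00 tokens

The effective private return is 3.1 × 1.04 / 4 = 0.8060, which is still under 1, so the mechanism doesn't change anyone's dominant strategy: zero contribution.
At the Nash equilibrium no one contributes; group total payoff = 4 × 52 = 208.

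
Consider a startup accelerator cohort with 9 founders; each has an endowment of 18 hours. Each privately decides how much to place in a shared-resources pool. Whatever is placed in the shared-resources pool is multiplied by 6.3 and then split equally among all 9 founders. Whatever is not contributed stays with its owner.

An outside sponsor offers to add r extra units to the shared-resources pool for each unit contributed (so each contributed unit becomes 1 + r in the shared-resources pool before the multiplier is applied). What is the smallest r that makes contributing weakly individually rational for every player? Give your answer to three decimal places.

With matching at rate r, one contributed unit becomes (1 + r) in the shared-resources pool and returns 6.3 × (1 + r) / 9 to the contributor.
Setting this equal to 1: 1 + r = 9/6.3 = 1.4286.
So the minimum matching rate is r = 1.4286 − 1 = 0.429.

0.429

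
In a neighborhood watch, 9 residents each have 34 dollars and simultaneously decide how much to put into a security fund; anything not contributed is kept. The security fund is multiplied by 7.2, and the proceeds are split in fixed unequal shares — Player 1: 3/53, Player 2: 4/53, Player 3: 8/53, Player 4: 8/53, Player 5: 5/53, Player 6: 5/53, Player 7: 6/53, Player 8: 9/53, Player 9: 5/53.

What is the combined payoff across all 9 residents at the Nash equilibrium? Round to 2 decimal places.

938.40 dollars

Each unit j contributes comes back to j as 7.2 × (j's share), so j prefers to contribute only if that share exceeds 1/7.2 = 0.1389; otherwise keeping the unit dominates.
Player 3, Player 4 and Player 8 are above the threshold, contributing 34 each; the remaining 6 contribute 0. Total contributed: 102.
The security fund pays out 7.2 × 102 = 734.40 in total (split across the unequal shares, but the aggregate is all that matters for the group sum).
The 6 free-riders keep 34 each, adding 204. Group total = 204 + 734.40 = 938.40.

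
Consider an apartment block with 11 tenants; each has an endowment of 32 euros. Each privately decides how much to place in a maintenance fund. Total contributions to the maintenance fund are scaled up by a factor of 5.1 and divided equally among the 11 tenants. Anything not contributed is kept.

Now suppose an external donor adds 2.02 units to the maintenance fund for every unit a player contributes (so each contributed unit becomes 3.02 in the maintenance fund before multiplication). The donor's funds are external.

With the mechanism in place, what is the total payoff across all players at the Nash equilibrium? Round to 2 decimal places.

With the mechanism, a contributed unit returns 5.1 × 3.02 / 11 = 1.4002 per unit of net cost to the contributor — now above 1 — so contributing fully is weakly dominant for every player.
At the Nash equilibrium everyone contributes 32. Group total payoff = 5.1 × 3.02 × 352 = 5421.50.

5421.50 euros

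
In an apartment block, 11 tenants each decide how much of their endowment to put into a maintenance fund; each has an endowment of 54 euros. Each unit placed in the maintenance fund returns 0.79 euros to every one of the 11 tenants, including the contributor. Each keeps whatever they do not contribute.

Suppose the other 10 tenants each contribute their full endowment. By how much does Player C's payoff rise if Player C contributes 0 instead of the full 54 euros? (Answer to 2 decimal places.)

Switching from a contribution of 54 to 0 lets Player C keep an extra 54 euros, but lowers the maintenance fund by 54, which costs Player C their own share of that drop: 0.79 × 54 = 42.66.
Net gain = 54 − 42.66 = 11.34. The private return per contributed unit (0.79) is below 1, so free-riding is indeed the best response regardless of what the others do.

11.34 euros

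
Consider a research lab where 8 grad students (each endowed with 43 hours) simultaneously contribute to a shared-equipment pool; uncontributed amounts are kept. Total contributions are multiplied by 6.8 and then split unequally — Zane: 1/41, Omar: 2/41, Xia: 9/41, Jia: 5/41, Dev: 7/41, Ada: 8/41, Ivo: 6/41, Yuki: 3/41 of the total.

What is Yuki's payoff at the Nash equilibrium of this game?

107.19 hours

Player j's private return per contributed unit is 6.8 × (j's share). Contributing is weakly dominant for j when that share is at least 1/6.8 = 0.1471, and contributing 0 is dominant otherwise.
Xia, Dev and Ada are above the threshold, contributing 43 each; the remaining 5 contribute 0. Total contributed: 129.
Yuki keeps 43 and receives 6.8 × 129 × 3/41 = 64.19 from the shared-equipment pool, for a payoff of 107.19.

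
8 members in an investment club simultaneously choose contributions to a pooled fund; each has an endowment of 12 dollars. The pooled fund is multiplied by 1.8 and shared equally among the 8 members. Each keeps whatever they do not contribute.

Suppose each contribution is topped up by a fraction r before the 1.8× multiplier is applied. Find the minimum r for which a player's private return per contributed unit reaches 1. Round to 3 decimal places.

3.444

With matching at rate r, one contributed unit becomes (1 + r) in the pooled fund and returns 1.8 × (1 + r) / 8 to the contributor.
Setting this equal to 1: 1 + r = 8/1.8 = 4.4444.
So the minimum matching rate is r = 4.4444 − 1 = 3.444.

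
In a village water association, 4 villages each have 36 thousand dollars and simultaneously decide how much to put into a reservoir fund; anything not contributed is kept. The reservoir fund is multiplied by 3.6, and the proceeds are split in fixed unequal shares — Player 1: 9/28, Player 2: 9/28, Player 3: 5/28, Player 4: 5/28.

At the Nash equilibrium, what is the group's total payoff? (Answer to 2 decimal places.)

331.20 thousand dollars

A player with share s gets back 3.6·s per unit contributed, so full contribution is dominant for anyone with s > 1/3.6 = 0.2778 and zero contribution is dominant for anyone below.
The shares above 0.2778 belong to Player 1 and Player 2, contributing 36 each; the remaining 2 contribute 0. Total contributed: 72.
The reservoir fund pays out 3.6 × 72 = 259.20 in total (split across the unequal shares, but the aggregate is all that matters for the group sum).
The 2 free-riders keep 36 each, adding 72. Group total = 72 + 259.20 = 331.20.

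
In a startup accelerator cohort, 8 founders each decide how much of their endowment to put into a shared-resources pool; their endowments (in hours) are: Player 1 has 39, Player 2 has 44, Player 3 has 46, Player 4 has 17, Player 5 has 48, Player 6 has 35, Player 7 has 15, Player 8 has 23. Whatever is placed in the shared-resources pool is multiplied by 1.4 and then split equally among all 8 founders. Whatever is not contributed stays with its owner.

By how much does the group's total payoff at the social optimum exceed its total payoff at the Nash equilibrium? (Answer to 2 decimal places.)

106.80 hours

The private return per contributed unit is 1.4/8 = 0.1750 < 1 for every player regardless of endowment, so the Nash equilibrium is zero contribution and the group total is Σ E_j = 39 + 44 + 46 + 17 + 48 + 35 + 15 + 23 = 267.
Each contributed unit returns 1.400 to the group, so the social optimum is full contribution by everyone: group total = 1.400 × 267 = 373.80.
Efficiency loss = (1.400 − 1) × 267 = 106.80.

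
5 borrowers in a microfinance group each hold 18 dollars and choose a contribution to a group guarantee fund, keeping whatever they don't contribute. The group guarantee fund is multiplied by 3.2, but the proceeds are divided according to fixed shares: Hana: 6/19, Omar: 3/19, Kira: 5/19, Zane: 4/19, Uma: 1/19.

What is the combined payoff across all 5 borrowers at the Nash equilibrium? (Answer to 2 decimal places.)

129.60 dollars

For player j, contributing a unit is worthwhile iff 3.2 × (j's share) ≥ 1, i.e. iff j's share is at least 0.3125.
Only Hana (6/19) clears that bar, contributing 18; the remaining 4 contribute 0. Total contributed: 18.
The group guarantee fund pays out 3.2 × 18 = 57.60 in total (split across the unequal shares, but the aggregate is all that matters for the group sum).
The 4 free-riders keep 18 each, adding 72. Group total = 72 + 57.60 = 129.60.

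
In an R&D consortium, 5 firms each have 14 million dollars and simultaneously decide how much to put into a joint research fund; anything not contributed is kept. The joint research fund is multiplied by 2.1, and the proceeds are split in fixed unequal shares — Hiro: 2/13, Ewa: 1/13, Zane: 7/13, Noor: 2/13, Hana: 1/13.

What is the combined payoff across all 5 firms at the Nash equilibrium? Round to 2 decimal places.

A player with share s gets back 2.1·s per unit contributed, so full contribution is dominant for anyone with s > 1/2.1 = 0.4762 and zero contribution is dominant for anyone below.
Only Zane (7/13) clears that bar, contributing 14; the remaining 4 contribute 0. Total contributed: 14.
The joint research fund pays out 2.1 × 14 = 29.40 in total (split across the unequal shares, but the aggregate is all that matters for the group sum).
The 4 free-riders keep 14 each, adding 56. Group total = 56 + 29.40 = 85.40.

85.40 million dollars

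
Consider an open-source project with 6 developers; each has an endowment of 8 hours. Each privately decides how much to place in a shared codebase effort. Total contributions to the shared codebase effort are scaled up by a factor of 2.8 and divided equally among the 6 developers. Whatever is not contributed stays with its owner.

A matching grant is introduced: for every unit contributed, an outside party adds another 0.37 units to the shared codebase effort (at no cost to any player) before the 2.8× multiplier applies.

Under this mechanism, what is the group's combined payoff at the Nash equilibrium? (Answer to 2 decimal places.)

With the mechanism, a contributed unit returns 2.8 × 1.37 / 6 = 0.6393 per unit of net cost — still below 1 — so contributing 0 remains dominant for every player.
At the Nash equilibrium no one contributes; group total payoff = 6 × 8 = 48.

48.00 hours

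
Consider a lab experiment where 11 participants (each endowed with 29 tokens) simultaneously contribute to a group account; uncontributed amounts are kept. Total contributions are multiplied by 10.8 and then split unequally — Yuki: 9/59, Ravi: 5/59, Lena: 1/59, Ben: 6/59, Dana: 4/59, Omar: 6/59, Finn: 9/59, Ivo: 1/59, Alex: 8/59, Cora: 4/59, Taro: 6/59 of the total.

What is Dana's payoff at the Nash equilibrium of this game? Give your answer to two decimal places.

156.40 tokens

For player j, contributing a unit is worthwhile iff 10.8 × (j's share) ≥ 1, i.e. iff j's share is at least 0.0926.
The shares above 0.0926 belong to Yuki, Ben, Omar, Finn, Alex and Taro, contributing 29 each; the remaining 5 contribute 0. Total contributed: 174.
Dana keeps 29 and receives 10.8 × 174 × 4/59 = 127.40 from the group account, for a payoff of 156.40.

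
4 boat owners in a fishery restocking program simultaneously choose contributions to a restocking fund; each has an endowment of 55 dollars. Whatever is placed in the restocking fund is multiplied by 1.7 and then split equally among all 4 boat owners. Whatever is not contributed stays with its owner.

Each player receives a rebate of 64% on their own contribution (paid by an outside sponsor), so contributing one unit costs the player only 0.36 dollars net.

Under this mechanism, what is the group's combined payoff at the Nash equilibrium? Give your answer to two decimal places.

With the mechanism, a contributed unit returns (1.7/4) / 0.36 = 1.1806 per unit of net cost to the contributor — now above 1 — so contributing fully is weakly dominant for every player.
So the Nash equilibrium is full contribution by all 4; the group earns 4 × (55 × 0.64 + 1.7 × 55) = 514.80.

514.80 dollars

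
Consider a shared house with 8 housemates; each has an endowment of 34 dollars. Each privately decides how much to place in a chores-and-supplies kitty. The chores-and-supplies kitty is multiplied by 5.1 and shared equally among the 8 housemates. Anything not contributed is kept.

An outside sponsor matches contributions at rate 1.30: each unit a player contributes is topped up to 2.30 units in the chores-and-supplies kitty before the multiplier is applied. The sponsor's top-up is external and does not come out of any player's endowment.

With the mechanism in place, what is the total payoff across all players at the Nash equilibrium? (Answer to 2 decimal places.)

Under the mechanism each unit contributed yields 5.1 × 2.30 / 8 = 1.4663 back to its contributor per unit of net cost, which exceeds 1, making full contribution the dominant choice for everyone.
So the Nash equilibrium is full contribution by all 8; the group earns 5.1 × 2.30 × 272 = 3190.56.

3190.56 dollars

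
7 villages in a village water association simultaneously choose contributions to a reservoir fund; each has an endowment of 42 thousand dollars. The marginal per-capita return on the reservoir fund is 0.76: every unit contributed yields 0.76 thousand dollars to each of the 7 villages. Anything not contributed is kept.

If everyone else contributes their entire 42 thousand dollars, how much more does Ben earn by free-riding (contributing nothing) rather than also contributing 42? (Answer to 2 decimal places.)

10.08 thousand dollars

Switching from a contribution of 42 to 0 lets Ben keep an extra 42 thousand dollars, but lowers the reservoir fund by 42, which costs Ben their own share of that drop: 0.76 × 42 = 31.92.
Net gain = 42 − 31.92 = 10.08. The private return per contributed unit (0.76) is below 1, so free-riding is indeed the best response regardless of what the others do.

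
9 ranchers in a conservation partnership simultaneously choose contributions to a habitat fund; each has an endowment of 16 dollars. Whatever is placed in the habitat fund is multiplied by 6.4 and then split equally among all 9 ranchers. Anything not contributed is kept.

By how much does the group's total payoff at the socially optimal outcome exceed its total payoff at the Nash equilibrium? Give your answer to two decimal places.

Each contributed unit returns 6.4/9 = 0.7111 to its contributor — below 1 — so contributing 0 is dominant for every player. At the Nash equilibrium everyone keeps their 16, and the group total is 9 × 16 = 144.
Each contributed unit returns 6.400 to the group as a whole (0.7111 to each of 9 players), which exceeds 1, so the social optimum is full contribution: group total = 6.400 × 144 = 921.60.
Efficiency loss = 921.60 − 144 = 777.60.

777.60 dollars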